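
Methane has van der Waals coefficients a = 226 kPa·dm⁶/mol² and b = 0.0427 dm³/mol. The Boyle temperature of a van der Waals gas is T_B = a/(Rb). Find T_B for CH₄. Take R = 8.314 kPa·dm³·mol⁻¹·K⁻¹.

For a van der Waals gas the second virial coefficient B₂ = b − a/(RT) vanishes at T_B = a/(Rb).
T_B = 226/(8.314×0.0427) = 226/0.35501 = 636.6 K

T_B ≈ 636.6 K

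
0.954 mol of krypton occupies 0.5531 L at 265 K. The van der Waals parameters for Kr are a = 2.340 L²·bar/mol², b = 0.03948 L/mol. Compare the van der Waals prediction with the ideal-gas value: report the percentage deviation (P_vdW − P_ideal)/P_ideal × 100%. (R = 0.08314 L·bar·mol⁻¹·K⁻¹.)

Ideal: P_ideal = nRT/V = (0.954)(0.08314)(265)/0.5531 = 38.0015 bar
vdW: P = nRT/(V − nb) − a n²/V² = 21.0186/0.515436 − 2.12967/0.305920 = 40.7783 − 6.96153 = 33.8168 bar
% deviation = (33.8168 − 38.0015)/38.0015 × 100% = -11.01%

-11.01 %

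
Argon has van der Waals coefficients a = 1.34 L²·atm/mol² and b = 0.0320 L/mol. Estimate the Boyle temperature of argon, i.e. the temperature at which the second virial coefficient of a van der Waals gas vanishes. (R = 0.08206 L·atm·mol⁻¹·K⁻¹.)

T_B ≈ 510.3 K

For a van der Waals gas the second virial coefficient B₂ = b − a/(RT) vanishes at T_B = a/(Rb).
T_B = 1.34/(0.08206×0.0320) = 1.34/0.0026259 = 510.3 K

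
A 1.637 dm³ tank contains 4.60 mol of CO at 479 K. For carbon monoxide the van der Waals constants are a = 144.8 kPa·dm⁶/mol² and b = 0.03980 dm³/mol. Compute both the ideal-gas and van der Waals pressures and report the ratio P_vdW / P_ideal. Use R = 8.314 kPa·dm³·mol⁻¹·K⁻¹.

Ideal: P_ideal = nRT/V = (4.60)(8.314)(479)/1.637 = 11190.6 kPa
vdW: P = nRT/(V − nb) − a n²/V² = 18319.1/1.45392 − 3063.97/2.67977 = 12599.8 − 1143.37 = 11456.4 kPa
Ratio = 11456.4/11190.6 = 1.024

P_vdW / P_ideal ≈ 1.024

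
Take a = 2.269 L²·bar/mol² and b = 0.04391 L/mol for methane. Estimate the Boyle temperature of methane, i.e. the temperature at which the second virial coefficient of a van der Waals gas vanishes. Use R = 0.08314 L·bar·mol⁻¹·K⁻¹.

T_B ≈ 621.5 K

For a van der Waals gas the second virial coefficient B₂ = b − a/(RT) vanishes at T_B = a/(Rb).
T_B = 2.269/(0.08314×0.04391) = 2.269/0.0036507 = 621.5 K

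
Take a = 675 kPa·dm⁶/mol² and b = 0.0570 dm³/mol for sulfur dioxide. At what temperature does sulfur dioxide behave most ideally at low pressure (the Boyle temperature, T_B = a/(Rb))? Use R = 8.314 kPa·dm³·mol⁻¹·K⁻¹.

For a van der Waals gas the second virial coefficient B₂ = b − a/(RT) vanishes at T_B = a/(Rb).
T_B = 675/(8.314×0.0570) = 675/0.47390 = 1424 K

T_B ≈ 1424 K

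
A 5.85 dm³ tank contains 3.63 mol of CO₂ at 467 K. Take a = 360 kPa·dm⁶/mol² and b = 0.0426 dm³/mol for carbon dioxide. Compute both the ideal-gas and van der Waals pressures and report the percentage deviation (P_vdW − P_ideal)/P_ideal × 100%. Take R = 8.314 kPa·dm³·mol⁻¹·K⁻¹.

-3.04 %

Ideal: P_ideal = nRT/V = (3.63)(8.314)(467)/5.85 = 2409.23 kPa
vdW: P = nRT/(V − nb) − a n²/V² = 14094.0/5.69536 − 4743.68/34.2225 = 2474.65 − 138.613 = 2336.04 kPa
% deviation = (2336.04 − 2409.23)/2409.23 × 100% = -3.04%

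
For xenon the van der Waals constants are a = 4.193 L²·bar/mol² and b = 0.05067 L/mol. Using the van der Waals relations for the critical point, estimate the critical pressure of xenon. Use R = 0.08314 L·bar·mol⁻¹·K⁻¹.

For a van der Waals gas, P_c = a/(27b²).
P_c = 4.193/(27×(0.05067)²) = 4.193/0.069321 = 60.49 bar

P_c ≈ 60.49 bar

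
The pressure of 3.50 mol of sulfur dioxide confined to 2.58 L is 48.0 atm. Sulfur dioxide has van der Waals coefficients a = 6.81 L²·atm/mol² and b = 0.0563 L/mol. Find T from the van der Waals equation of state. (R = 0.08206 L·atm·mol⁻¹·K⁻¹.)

T = (P + a n²/V²)(V − nb)/(nR)
P + a n²/V² = 48.0 + (6.81)(3.50)²/(2.58)² = 60.533 atm
V − nb = 2.58 − (3.50)(0.0563) = 2.3830 L
T = (60.533)(2.3830)/((3.50)(0.08206)) = 502.2 K

T ≈ 502.2 K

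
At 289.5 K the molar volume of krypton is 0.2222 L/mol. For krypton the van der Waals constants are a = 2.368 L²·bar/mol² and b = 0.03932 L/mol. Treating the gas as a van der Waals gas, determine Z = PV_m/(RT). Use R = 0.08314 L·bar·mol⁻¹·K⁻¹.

P = RT/(V_m − b) − a/V_m² = (0.08314)(289.5)/(0.2222 − 0.03932) − 2.368/(0.2222)²
  = 24.069/0.18288 − 47.962 = 131.61 − 47.962 = 83.65 bar
Z = PV_m/(RT) = (83.65)(0.2222)/((0.08314)(289.5)) = 18.587/24.069 = 0.7722

Z ≈ 0.7722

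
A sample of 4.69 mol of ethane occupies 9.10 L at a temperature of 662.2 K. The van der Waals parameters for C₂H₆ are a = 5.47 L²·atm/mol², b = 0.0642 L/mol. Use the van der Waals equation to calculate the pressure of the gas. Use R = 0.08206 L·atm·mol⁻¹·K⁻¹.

P = nRT/(V − nb) − a n²/V²
nRT/(V − nb) = (4.69)(0.08206)(662.2)/(9.10 − 4.69×0.0642) = 254.86/8.7989 = 28.965 atm
a n²/V² = (5.47)(4.69)²/(9.10)² = 1.4529 atm
P = 28.965 − 1.4529 = 27.51 atm

P ≈ 27.51 atm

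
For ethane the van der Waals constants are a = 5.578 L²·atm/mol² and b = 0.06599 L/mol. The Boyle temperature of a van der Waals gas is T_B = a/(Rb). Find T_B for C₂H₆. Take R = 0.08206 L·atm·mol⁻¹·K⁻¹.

T_B ≈ 1030 K

For a van der Waals gas the second virial coefficient B₂ = b − a/(RT) vanishes at T_B = a/(Rb).
T_B = 5.578/(0.08206×0.06599) = 5.578/0.0054151 = 1030 K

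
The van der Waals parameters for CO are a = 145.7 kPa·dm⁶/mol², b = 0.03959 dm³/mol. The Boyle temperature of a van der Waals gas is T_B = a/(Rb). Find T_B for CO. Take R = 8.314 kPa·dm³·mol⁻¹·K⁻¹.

T_B ≈ 442.7 K

For a van der Waals gas the second virial coefficient B₂ = b − a/(RT) vanishes at T_B = a/(Rb).
T_B = 145.7/(8.314×0.03959) = 145.7/0.32915 = 442.7 K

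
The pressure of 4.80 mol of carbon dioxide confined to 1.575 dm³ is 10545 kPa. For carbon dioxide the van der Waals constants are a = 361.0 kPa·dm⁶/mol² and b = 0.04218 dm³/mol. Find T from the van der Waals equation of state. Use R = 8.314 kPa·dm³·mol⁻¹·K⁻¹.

T ≈ 478.0 K

T = (P + a n²/V²)(V − nb)/(nR)
P + a n²/V² = 10545 + (361.0)(4.80)²/(1.575)² = 13898 kPa
V − nb = 1.575 − (4.80)(0.04218) = 1.3725 dm³
T = (13898)(1.3725)/((4.80)(8.314)) = 478.0 K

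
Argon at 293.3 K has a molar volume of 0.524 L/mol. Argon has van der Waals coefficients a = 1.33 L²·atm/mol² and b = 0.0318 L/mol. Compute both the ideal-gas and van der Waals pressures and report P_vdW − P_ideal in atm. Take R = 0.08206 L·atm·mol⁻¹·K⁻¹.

ΔP ≈ -1.876 atm

Ideal: P_ideal = RT/V_m = (0.08206)(293.3)/0.524 = 45.9317 atm
vdW: P = RT/(V_m − b) − a/V_m² = 24.0682/0.492200 − 1.33/0.274576 = 48.8992 − 4.84383 = 44.0554 atm
ΔP = 44.0554 − 45.9317 = -1.876 atm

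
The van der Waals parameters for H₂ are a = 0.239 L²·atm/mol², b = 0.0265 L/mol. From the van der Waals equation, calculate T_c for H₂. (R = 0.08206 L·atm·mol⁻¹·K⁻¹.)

T_c ≈ 32.56 K

For a van der Waals gas, T_c = 8a/(27Rb).
T_c = 8×0.239/(27×0.08206×0.0265) = 1.9120/0.058714 = 32.56 K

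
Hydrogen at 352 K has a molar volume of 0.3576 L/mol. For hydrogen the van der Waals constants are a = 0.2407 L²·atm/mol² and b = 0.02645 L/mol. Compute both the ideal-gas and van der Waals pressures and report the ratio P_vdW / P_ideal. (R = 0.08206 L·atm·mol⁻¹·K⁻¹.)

Ideal: P_ideal = RT/V_m = (0.08206)(352)/0.3576 = 80.7749 atm
vdW: P = RT/(V_m − b) − a/V_m² = 28.8851/0.331150 − 0.2407/0.127878 = 87.2266 − 1.88226 = 85.3443 atm
Ratio = 85.3443/80.7749 = 1.057

P_vdW / P_ideal ≈ 1.057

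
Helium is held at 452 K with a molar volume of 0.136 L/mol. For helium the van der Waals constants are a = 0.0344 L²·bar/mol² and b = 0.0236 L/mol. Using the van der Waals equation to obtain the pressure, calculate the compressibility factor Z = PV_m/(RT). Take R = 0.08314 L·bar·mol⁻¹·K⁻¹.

Z ≈ 1.203

P = RT/(V_m − b) − a/V_m² = (0.08314)(452)/(0.136 − 0.0236) − 0.0344/(0.136)²
  = 37.579/0.11240 − 1.8599 = 334.33 − 1.8599 = 332.47 bar
Z = PV_m/(RT) = (332.47)(0.136)/((0.08314)(452)) = 45.216/37.579 = 1.203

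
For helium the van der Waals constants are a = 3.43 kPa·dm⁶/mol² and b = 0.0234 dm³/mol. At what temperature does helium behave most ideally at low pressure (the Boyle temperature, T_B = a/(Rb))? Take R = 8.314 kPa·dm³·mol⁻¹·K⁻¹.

For a van der Waals gas the second virial coefficient B₂ = b − a/(RT) vanishes at T_B = a/(Rb).
T_B = 3.43/(8.314×0.0234) = 3.43/0.19455 = 17.63 K

T_B ≈ 17.63 K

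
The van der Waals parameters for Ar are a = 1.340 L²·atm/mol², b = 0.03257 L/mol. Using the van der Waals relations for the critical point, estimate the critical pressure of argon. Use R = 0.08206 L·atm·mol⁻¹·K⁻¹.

P_c ≈ 46.78 atm

For a van der Waals gas, P_c = a/(27b²).
P_c = 1.340/(27×(0.03257)²) = 1.340/0.028642 = 46.78 atm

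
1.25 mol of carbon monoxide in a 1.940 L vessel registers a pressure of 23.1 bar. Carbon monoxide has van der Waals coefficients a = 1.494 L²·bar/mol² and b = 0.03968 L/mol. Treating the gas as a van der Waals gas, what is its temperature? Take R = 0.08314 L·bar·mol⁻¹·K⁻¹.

T ≈ 431.5 K

T = (P + a n²/V²)(V − nb)/(nR)
P + a n²/V² = 23.1 + (1.494)(1.25)²/(1.940)² = 23.720 bar
V − nb = 1.940 − (1.25)(0.03968) = 1.8904 L
T = (23.720)(1.8904)/((1.25)(0.08314)) = 431.5 K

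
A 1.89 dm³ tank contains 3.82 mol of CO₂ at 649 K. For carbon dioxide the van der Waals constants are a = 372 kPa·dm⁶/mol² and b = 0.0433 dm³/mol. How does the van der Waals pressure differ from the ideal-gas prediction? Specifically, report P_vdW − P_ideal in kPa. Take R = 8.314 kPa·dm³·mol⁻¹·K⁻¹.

ΔP ≈ -474 kPa

Ideal: P_ideal = nRT/V = (3.82)(8.314)(649)/1.89 = 10905.8 kPa
vdW: P = nRT/(V − nb) − a n²/V² = 20611.9/1.72459 − 5428.37/3.57210 = 11951.8 − 1519.66 = 10432.1 kPa
ΔP = 10432.1 − 10905.8 = -474 kPa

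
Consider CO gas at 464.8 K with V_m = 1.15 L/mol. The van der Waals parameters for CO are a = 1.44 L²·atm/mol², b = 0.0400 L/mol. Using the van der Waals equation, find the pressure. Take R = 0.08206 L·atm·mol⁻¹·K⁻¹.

P ≈ 33.27 atm

P = RT/(V_m − b) − a/V_m²
RT/(V_m − b) = (0.08206)(464.8)/(1.15 − 0.0400) = 38.141/1.1100 = 34.361 atm
a/V_m² = 1.44/(1.15)² = 1.0888 atm
P = 34.361 − 1.0888 = 33.27 atm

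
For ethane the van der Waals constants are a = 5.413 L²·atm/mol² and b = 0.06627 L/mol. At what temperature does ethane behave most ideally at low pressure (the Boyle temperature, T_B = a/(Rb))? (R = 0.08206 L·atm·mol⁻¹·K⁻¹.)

For a van der Waals gas the second virial coefficient B₂ = b − a/(RT) vanishes at T_B = a/(Rb).
T_B = 5.413/(0.08206×0.06627) = 5.413/0.0054381 = 995.4 K

T_B ≈ 995.4 K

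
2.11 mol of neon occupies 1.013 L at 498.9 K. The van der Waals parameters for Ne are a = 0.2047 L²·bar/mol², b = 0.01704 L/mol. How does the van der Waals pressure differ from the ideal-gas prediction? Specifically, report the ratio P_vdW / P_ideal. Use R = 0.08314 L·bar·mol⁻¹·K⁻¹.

Ideal: P_ideal = nRT/V = (2.11)(0.08314)(498.9)/1.013 = 86.3966 bar
vdW: P = nRT/(V − nb) − a n²/V² = 87.5197/0.977046 − 0.911345/1.02617 = 89.5758 − 0.888103 = 88.6877 bar
Ratio = 88.6877/86.3966 = 1.027

P_vdW / P_ideal ≈ 1.027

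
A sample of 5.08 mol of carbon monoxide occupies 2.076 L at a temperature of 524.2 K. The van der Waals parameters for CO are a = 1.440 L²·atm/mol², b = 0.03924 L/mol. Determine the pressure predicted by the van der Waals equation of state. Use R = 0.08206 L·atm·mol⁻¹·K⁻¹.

P = nRT/(V − nb) − a n²/V²
nRT/(V − nb) = (5.08)(0.08206)(524.2)/(2.076 − 5.08×0.03924) = 218.52/1.8767 = 116.44 atm
a n²/V² = (1.440)(5.08)²/(2.076)² = 8.6225 atm
P = 116.44 − 8.6225 = 107.8 atm

P ≈ 107.8 atm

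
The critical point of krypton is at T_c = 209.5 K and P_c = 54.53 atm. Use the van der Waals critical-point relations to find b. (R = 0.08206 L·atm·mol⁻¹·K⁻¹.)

b ≈ 0.03941 L/mol

From T_c = 8a/(27Rb) and P_c = a/(27b²): b = R T_c/(8 P_c).
b = (0.08206)(209.5)/(8×54.53) = 17.192/436.24 = 0.03941 L/mol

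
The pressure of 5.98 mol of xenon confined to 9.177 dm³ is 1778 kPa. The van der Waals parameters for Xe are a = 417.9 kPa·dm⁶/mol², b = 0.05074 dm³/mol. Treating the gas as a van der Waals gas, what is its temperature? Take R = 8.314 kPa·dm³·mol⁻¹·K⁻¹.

T = (P + a n²/V²)(V − nb)/(nR)
P + a n²/V² = 1778 + (417.9)(5.98)²/(9.177)² = 1955.4 kPa
V − nb = 9.177 − (5.98)(0.05074) = 8.8736 dm³
T = (1955.4)(8.8736)/((5.98)(8.314)) = 349.0 K

T ≈ 349.0 K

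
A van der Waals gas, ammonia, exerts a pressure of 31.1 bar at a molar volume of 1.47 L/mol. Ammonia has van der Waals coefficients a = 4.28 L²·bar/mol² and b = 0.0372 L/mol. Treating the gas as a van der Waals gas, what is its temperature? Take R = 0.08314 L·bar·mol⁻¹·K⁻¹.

T ≈ 570.1 K

T = (P + a/V_m²)(V_m − b)/R
P + a/V_m² = 31.1 + 4.28/(1.47)² = 33.081 bar
V_m − b = 1.47 − 0.0372 = 1.4328 L/mol
T = (33.081)(1.4328)/0.08314 = 570.1 K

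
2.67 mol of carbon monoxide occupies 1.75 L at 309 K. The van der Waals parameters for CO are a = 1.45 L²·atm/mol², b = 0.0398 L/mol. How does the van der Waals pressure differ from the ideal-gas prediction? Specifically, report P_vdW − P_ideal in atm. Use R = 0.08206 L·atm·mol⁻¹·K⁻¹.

Ideal: P_ideal = nRT/V = (2.67)(0.08206)(309)/1.75 = 38.6868 atm
vdW: P = nRT/(V − nb) − a n²/V² = 67.7020/1.64373 − 10.3369/3.06250 = 41.1880 − 3.37531 = 37.8127 atm
ΔP = 37.8127 − 38.6868 = -0.874 atm

ΔP ≈ -0.874 atm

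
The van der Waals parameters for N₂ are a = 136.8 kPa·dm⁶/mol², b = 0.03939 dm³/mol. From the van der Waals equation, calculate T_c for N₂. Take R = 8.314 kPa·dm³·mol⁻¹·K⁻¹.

For a van der Waals gas, T_c = 8a/(27Rb).
T_c = 8×136.8/(27×8.314×0.03939) = 1094.4/8.8422 = 123.8 K

T_c ≈ 123.8 K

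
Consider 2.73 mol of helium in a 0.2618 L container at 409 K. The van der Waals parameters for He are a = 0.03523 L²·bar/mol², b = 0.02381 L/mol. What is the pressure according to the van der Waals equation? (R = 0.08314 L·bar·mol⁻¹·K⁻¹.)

P = nRT/(V − nb) − a n²/V²
nRT/(V − nb) = (2.73)(0.08314)(409)/(0.2618 − 2.73×0.02381) = 92.832/0.19680 = 471.71 bar
a n²/V² = (0.03523)(2.73)²/(0.2618)² = 3.8309 bar
P = 471.71 − 3.8309 = 467.9 bar

P ≈ 467.9 bar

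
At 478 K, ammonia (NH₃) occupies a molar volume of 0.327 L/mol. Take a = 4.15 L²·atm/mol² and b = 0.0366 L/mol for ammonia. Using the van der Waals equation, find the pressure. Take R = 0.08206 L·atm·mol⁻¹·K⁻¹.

P ≈ 96.26 atm

P = RT/(V_m − b) − a/V_m²
RT/(V_m − b) = (0.08206)(478)/(0.327 − 0.0366) = 39.225/0.29040 = 135.07 atm
a/V_m² = 4.15/(0.327)² = 38.811 atm
P = 135.07 − 38.811 = 96.26 atm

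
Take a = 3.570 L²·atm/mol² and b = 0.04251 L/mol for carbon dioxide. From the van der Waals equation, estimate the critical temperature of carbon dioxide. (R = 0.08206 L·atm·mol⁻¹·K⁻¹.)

For a van der Waals gas, T_c = 8a/(27Rb).
T_c = 8×3.570/(27×0.08206×0.04251) = 28.560/0.094186 = 303.2 K

T_c ≈ 303.2 K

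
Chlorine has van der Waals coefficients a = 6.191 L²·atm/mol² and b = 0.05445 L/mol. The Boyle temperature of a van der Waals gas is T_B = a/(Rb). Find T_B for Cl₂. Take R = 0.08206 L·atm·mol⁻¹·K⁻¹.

For a van der Waals gas the second virial coefficient B₂ = b − a/(RT) vanishes at T_B = a/(Rb).
T_B = 6.191/(0.08206×0.05445) = 6.191/0.0044682 = 1386 K

T_B ≈ 1386 K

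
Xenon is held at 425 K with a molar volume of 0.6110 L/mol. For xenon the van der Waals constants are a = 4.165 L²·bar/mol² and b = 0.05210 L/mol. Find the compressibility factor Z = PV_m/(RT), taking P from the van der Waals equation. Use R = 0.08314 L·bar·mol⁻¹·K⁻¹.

Z ≈ 0.9003

P = RT/(V_m − b) − a/V_m² = (0.08314)(425)/(0.6110 − 0.05210) − 4.165/(0.6110)²
  = 35.335/0.55890 − 11.157 = 63.222 − 11.157 = 52.065 bar
Z = PV_m/(RT) = (52.065)(0.6110)/((0.08314)(425)) = 31.812/35.335 = 0.9003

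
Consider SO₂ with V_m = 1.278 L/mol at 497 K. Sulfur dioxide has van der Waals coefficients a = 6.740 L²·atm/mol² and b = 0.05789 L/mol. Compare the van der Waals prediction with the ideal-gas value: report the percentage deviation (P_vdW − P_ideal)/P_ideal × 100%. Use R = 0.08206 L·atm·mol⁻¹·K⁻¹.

Ideal: P_ideal = RT/V_m = (0.08206)(497)/1.278 = 31.9122 atm
vdW: P = RT/(V_m − b) − a/V_m² = 40.7838/1.22011 − 6.740/1.63328 = 33.4263 − 4.12667 = 29.2996 atm
% deviation = (29.2996 − 31.9122)/31.9122 × 100% = -8.19%

-8.19 %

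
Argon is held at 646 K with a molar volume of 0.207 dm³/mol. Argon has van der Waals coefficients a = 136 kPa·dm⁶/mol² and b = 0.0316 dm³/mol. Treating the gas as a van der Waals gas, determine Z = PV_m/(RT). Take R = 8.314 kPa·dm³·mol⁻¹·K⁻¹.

P = RT/(V_m − b) − a/V_m² = (8.314)(646)/(0.207 − 0.0316) − 136/(0.207)²
  = 5370.8/0.17540 − 3173.9 = 30620 − 3173.9 = 27446 kPa
Z = PV_m/(RT) = (27446)(0.207)/((8.314)(646)) = 5681.3/5370.8 = 1.058

Z ≈ 1.058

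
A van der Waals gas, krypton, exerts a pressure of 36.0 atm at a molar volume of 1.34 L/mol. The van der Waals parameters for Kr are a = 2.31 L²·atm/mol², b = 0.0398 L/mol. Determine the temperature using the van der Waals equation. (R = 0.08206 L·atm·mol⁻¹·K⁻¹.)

T ≈ 590.8 K

T = (P + a/V_m²)(V_m − b)/R
P + a/V_m² = 36.0 + 2.31/(1.34)² = 37.286 atm
V_m − b = 1.34 − 0.0398 = 1.3002 L/mol
T = (37.286)(1.3002)/0.08206 = 590.8 K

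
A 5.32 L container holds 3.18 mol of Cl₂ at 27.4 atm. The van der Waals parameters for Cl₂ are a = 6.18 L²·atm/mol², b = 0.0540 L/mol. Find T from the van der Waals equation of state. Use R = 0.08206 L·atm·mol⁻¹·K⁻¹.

T ≈ 584.1 K

T = (P + a n²/V²)(V − nb)/(nR)
P + a n²/V² = 27.4 + (6.18)(3.18)²/(5.32)² = 29.608 atm
V − nb = 5.32 − (3.18)(0.0540) = 5.1483 L
T = (29.608)(5.1483)/((3.18)(0.08206)) = 584.1 K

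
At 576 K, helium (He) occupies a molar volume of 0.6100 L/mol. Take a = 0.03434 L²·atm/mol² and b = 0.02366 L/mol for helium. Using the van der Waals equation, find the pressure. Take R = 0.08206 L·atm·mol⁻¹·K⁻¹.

P = RT/(V_m − b) − a/V_m²
RT/(V_m − b) = (0.08206)(576)/(0.6100 − 0.02366) = 47.267/0.58634 = 80.614 atm
a/V_m² = 0.03434/(0.6100)² = 0.092287 atm
P = 80.614 − 0.092287 = 80.52 atm

P ≈ 80.52 atm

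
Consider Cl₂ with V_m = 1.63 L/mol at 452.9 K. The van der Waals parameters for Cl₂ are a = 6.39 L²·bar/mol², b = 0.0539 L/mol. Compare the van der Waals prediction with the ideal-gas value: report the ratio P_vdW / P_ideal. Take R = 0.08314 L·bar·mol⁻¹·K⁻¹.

P_vdW / P_ideal ≈ 0.9301

Ideal: P_ideal = RT/V_m = (0.08314)(452.9)/1.63 = 23.1007 bar
vdW: P = RT/(V_m − b) − a/V_m² = 37.6541/1.57610 − 6.39/2.65690 = 23.8907 − 2.40506 = 21.4856 bar
Ratio = 21.4856/23.1007 = 0.9301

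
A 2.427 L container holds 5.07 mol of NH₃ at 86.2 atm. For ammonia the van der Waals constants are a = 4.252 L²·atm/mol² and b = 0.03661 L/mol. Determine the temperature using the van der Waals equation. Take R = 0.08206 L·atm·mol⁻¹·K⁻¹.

T = (P + a n²/V²)(V − nb)/(nR)
P + a n²/V² = 86.2 + (4.252)(5.07)²/(2.427)² = 104.76 atm
V − nb = 2.427 − (5.07)(0.03661) = 2.2414 L
T = (104.76)(2.2414)/((5.07)(0.08206)) = 564.4 K

T ≈ 564.4 K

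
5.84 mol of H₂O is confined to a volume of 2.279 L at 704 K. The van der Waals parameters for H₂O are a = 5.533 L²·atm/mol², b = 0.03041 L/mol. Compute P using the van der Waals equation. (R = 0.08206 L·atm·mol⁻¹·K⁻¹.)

P ≈ 124.2 atm

P = nRT/(V − nb) − a n²/V²
nRT/(V − nb) = (5.84)(0.08206)(704)/(2.279 − 5.84×0.03041) = 337.38/2.1014 = 160.55 atm
a n²/V² = (5.533)(5.84)²/(2.279)² = 36.333 atm
P = 160.55 − 36.333 = 124.2 atm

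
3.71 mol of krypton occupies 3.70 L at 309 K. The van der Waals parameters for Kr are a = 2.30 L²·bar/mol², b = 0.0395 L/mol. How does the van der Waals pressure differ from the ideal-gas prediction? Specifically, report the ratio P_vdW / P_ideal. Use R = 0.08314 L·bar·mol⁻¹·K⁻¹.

Ideal: P_ideal = nRT/V = (3.71)(0.08314)(309)/3.70 = 25.7597 bar
vdW: P = nRT/(V − nb) − a n²/V² = 95.3109/3.55346 − 31.6574/13.6900 = 26.8220 − 2.31245 = 24.5096 bar
Ratio = 24.5096/25.7597 = 0.9515

P_vdW / P_ideal ≈ 0.9515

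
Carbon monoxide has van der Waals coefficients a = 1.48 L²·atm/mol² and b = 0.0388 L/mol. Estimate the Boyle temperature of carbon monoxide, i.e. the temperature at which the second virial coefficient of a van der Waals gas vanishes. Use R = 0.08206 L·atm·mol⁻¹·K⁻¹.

For a van der Waals gas the second virial coefficient B₂ = b − a/(RT) vanishes at T_B = a/(Rb).
T_B = 1.48/(0.08206×0.0388) = 1.48/0.0031839 = 464.8 K

T_B ≈ 464.8 K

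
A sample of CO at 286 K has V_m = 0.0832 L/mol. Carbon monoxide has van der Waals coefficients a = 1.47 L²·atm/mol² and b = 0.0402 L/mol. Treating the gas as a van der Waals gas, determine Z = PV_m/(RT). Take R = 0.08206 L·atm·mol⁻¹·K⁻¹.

Z ≈ 1.182

P = RT/(V_m − b) − a/V_m² = (0.08206)(286)/(0.0832 − 0.0402) − 1.47/(0.0832)²
  = 23.469/0.043000 − 212.36 = 545.79 − 212.36 = 333.43 atm
Z = PV_m/(RT) = (333.43)(0.0832)/((0.08206)(286)) = 27.741/23.469 = 1.182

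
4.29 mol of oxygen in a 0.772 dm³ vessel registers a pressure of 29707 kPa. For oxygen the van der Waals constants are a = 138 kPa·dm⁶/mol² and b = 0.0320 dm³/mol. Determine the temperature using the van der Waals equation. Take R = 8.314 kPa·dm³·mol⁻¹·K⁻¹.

T = (P + a n²/V²)(V − nb)/(nR)
P + a n²/V² = 29707 + (138)(4.29)²/(0.772)² = 33968 kPa
V − nb = 0.772 − (4.29)(0.0320) = 0.63472 dm³
T = (33968)(0.63472)/((4.29)(8.314)) = 604.5 K

T ≈ 604.5 K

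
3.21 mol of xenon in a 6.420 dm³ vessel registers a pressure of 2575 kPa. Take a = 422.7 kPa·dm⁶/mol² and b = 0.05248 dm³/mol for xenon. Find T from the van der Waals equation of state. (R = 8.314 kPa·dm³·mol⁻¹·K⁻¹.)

T = (P + a n²/V²)(V − nb)/(nR)
P + a n²/V² = 2575 + (422.7)(3.21)²/(6.420)² = 2680.7 kPa
V − nb = 6.420 − (3.21)(0.05248) = 6.2515 dm³
T = (2680.7)(6.2515)/((3.21)(8.314)) = 627.9 K

T ≈ 627.9 K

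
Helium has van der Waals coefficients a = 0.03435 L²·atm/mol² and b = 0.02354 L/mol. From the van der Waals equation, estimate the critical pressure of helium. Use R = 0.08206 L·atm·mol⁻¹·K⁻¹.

P_c ≈ 2.296 atm

For a van der Waals gas, P_c = a/(27b²).
P_c = 0.03435/(27×(0.02354)²) = 0.03435/0.014962 = 2.296 atm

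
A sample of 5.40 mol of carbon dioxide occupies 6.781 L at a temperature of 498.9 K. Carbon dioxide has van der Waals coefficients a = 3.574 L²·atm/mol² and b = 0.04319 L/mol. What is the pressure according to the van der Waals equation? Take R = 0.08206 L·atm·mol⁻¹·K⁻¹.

P = nRT/(V − nb) − a n²/V²
nRT/(V − nb) = (5.40)(0.08206)(498.9)/(6.781 − 5.40×0.04319) = 221.07/6.5478 = 33.762 atm
a n²/V² = (3.574)(5.40)²/(6.781)² = 2.2665 atm
P = 33.762 − 2.2665 = 31.50 atm

P ≈ 31.50 atm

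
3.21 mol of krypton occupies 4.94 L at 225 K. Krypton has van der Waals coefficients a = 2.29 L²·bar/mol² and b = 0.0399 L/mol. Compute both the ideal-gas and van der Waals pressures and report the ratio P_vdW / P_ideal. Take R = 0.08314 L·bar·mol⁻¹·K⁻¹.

Ideal: P_ideal = nRT/V = (3.21)(0.08314)(225)/4.94 = 12.1554 bar
vdW: P = nRT/(V − nb) − a n²/V² = 60.0479/4.81192 − 23.5964/24.4036 = 12.4790 − 0.966923 = 11.5121 bar
Ratio = 11.5121/12.1554 = 0.9471

P_vdW / P_ideal ≈ 0.9471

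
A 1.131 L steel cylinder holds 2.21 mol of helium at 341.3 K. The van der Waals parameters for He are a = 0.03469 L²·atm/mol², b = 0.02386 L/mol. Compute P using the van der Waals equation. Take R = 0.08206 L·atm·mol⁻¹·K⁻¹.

P ≈ 57.27 atm

P = nRT/(V − nb) − a n²/V²
nRT/(V − nb) = (2.21)(0.08206)(341.3)/(1.131 − 2.21×0.02386) = 61.896/1.0783 = 57.401 atm
a n²/V² = (0.03469)(2.21)²/(1.131)² = 0.13245 atm
P = 57.401 − 0.13245 = 57.27 atm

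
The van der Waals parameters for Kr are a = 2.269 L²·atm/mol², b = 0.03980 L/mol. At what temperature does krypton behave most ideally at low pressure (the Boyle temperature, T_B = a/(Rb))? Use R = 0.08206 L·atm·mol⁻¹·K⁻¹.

T_B ≈ 694.7 K

For a van der Waals gas the second virial coefficient B₂ = b − a/(RT) vanishes at T_B = a/(Rb).
T_B = 2.269/(0.08206×0.03980) = 2.269/0.0032660 = 694.7 K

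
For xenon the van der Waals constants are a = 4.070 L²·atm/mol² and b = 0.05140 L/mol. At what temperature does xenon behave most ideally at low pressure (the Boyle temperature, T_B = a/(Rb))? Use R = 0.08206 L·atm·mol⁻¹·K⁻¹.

T_B ≈ 964.9 K

For a van der Waals gas the second virial coefficient B₂ = b − a/(RT) vanishes at T_B = a/(Rb).
T_B = 4.070/(0.08206×0.05140) = 4.070/0.0042179 = 964.9 K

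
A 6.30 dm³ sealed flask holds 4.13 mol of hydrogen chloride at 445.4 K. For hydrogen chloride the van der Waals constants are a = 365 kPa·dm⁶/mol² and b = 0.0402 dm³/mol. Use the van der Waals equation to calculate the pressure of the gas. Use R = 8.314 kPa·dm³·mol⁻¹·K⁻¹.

P ≈ 2336 kPa

P = nRT/(V − nb) − a n²/V²
nRT/(V − nb) = (4.13)(8.314)(445.4)/(6.30 − 4.13×0.0402) = 15294/6.1340 = 2493.3 kPa
a n²/V² = (365)(4.13)²/(6.30)² = 156.86 kPa
P = 2493.3 − 156.86 = 2336 kPa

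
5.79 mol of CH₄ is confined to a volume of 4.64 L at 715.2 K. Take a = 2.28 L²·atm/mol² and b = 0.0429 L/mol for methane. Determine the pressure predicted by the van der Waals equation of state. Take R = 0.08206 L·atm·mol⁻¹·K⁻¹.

P = nRT/(V − nb) − a n²/V²
nRT/(V − nb) = (5.79)(0.08206)(715.2)/(4.64 − 5.79×0.0429) = 339.81/4.3916 = 77.377 atm
a n²/V² = (2.28)(5.79)²/(4.64)² = 3.5502 atm
P = 77.377 − 3.5502 = 73.83 atm

P ≈ 73.83 atm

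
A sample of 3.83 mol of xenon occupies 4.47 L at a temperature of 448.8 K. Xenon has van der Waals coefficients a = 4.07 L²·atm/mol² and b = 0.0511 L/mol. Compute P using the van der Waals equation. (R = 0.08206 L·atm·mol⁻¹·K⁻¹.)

P = nRT/(V − nb) − a n²/V²
nRT/(V − nb) = (3.83)(0.08206)(448.8)/(4.47 − 3.83×0.0511) = 141.05/4.2743 = 33.000 atm
a n²/V² = (4.07)(3.83)²/(4.47)² = 2.9880 atm
P = 33.000 − 2.9880 = 30.01 atm

P ≈ 30.01 atm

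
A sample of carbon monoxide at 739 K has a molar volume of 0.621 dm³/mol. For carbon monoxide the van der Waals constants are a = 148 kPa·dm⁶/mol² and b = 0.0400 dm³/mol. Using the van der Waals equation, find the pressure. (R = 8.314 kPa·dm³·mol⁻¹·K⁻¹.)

P ≈ 10191 kPa

P = RT/(V_m − b) − a/V_m²
RT/(V_m − b) = (8.314)(739)/(0.621 − 0.0400) = 6144.0/0.58100 = 10575 kPa
a/V_m² = 148/(0.621)² = 383.78 kPa
P = 10575 − 383.78 = 10191 kPa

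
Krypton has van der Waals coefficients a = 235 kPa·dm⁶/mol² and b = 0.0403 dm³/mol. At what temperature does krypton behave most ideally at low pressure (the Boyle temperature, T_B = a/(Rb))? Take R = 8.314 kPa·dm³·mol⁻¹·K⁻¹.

For a van der Waals gas the second virial coefficient B₂ = b − a/(RT) vanishes at T_B = a/(Rb).
T_B = 235/(8.314×0.0403) = 235/0.33505 = 701.4 K

T_B ≈ 701.4 K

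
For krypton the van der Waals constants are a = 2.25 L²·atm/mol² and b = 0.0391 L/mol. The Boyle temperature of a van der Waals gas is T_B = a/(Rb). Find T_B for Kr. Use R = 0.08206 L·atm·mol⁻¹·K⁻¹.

For a van der Waals gas the second virial coefficient B₂ = b − a/(RT) vanishes at T_B = a/(Rb).
T_B = 2.25/(0.08206×0.0391) = 2.25/0.0032085 = 701.3 K

T_B ≈ 701.3 K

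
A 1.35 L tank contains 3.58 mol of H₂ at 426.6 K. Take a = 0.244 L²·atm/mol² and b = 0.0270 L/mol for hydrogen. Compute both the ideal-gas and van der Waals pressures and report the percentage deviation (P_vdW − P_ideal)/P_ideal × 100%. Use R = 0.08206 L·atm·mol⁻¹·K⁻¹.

Ideal: P_ideal = nRT/V = (3.58)(0.08206)(426.6)/1.35 = 92.8328 atm
vdW: P = nRT/(V − nb) − a n²/V² = 125.324/1.25334 − 3.12720/1.82250 = 99.9920 − 1.71588 = 98.2761 atm
% deviation = (98.2761 − 92.8328)/92.8328 × 100% = 5.86%

5.86 %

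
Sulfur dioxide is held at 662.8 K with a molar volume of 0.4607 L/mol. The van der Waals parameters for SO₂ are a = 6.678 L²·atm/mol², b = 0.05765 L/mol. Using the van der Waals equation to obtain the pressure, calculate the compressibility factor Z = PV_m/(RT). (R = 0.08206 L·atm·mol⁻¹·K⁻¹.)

Z ≈ 0.8765

P = RT/(V_m − b) − a/V_m² = (0.08206)(662.8)/(0.4607 − 0.05765) − 6.678/(0.4607)²
  = 54.389/0.40305 − 31.464 = 134.94 − 31.464 = 103.48 atm
Z = PV_m/(RT) = (103.48)(0.4607)/((0.08206)(662.8)) = 47.673/54.389 = 0.8765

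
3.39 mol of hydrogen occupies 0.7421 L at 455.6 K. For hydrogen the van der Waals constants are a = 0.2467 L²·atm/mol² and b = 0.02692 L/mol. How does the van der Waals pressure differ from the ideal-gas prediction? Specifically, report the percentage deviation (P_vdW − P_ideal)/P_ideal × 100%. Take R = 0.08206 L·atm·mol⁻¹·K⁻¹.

11.01 %

Ideal: P_ideal = nRT/V = (3.39)(0.08206)(455.6)/0.7421 = 170.786 atm
vdW: P = nRT/(V − nb) − a n²/V² = 126.740/0.650841 − 2.83510/0.550712 = 194.733 − 5.14806 = 189.585 atm
% deviation = (189.585 − 170.786)/170.786 × 100% = 11.01%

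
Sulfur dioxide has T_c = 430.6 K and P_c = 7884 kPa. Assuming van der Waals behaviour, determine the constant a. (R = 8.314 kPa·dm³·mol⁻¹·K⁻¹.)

From T_c = 8a/(27Rb) and P_c = a/(27b²): a = 27 R² T_c²/(64 P_c).
a = 27×(8.314)²×(430.6)²/(64×7884) = 346044424/504576 = 685.8 kPa·dm⁶/mol²

a ≈ 685.8 kPa·dm⁶/mol²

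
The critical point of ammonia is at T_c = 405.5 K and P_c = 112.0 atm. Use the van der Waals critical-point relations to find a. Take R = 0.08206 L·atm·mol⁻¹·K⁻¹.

a ≈ 4.171 L²·atm/mol²

From T_c = 8a/(27Rb) and P_c = a/(27b²): a = 27 R² T_c²/(64 P_c).
a = 27×(0.08206)²×(405.5)²/(64×112.0) = 29896/7168.0 = 4.171 L²·atm/mol²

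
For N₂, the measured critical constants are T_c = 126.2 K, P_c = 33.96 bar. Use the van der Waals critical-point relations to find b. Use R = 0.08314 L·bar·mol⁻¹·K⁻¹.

b ≈ 0.03862 L/mol

From T_c = 8a/(27Rb) and P_c = a/(27b²): b = R T_c/(8 P_c).
b = (0.08314)(126.2)/(8×33.96) = 10.492/271.68 = 0.03862 L/mol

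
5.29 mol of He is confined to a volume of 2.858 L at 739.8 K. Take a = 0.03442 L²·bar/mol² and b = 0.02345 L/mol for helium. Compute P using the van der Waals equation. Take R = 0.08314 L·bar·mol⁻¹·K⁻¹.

P = nRT/(V − nb) − a n²/V²
nRT/(V − nb) = (5.29)(0.08314)(739.8)/(2.858 − 5.29×0.02345) = 325.37/2.7339 = 119.01 bar
a n²/V² = (0.03442)(5.29)²/(2.858)² = 0.11792 bar
P = 119.01 − 0.11792 = 118.9 bar

P ≈ 118.9 bar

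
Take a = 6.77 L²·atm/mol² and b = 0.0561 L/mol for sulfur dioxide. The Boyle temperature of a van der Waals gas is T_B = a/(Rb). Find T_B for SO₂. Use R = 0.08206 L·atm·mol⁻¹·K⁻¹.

T_B ≈ 1471 K

For a van der Waals gas the second virial coefficient B₂ = b − a/(RT) vanishes at T_B = a/(Rb).
T_B = 6.77/(0.08206×0.0561) = 6.77/0.0046036 = 1471 K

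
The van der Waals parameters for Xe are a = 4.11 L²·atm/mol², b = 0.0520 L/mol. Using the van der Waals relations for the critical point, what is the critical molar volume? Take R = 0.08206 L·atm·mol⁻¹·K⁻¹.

For a van der Waals gas, V_m,c = 3b.
V_m,c = 3×0.0520 = 0.1560 L/mol

V_m,c ≈ 0.1560 L/mol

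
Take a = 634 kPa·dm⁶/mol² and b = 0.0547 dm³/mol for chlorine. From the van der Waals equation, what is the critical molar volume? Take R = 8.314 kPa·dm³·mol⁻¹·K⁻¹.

For a van der Waals gas, V_m,c = 3b.
V_m,c = 3×0.0547 = 0.1641 dm³/mol

V_m,c ≈ 0.1641 dm³/mol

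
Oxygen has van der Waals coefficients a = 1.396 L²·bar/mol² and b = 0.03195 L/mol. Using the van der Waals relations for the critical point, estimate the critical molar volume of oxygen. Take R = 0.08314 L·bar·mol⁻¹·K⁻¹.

V_m,c ≈ 0.09585 L/mol

For a van der Waals gas, V_m,c = 3b.
V_m,c = 3×0.03195 = 0.09585 L/mol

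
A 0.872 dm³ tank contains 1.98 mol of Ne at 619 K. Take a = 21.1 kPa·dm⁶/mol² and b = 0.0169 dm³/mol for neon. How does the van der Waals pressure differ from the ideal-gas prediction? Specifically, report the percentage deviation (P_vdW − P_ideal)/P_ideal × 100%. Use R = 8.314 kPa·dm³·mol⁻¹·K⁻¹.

Ideal: P_ideal = nRT/V = (1.98)(8.314)(619)/0.872 = 11685.6 kPa
vdW: P = nRT/(V − nb) − a n²/V² = 10189.8/0.838538 − 82.7204/0.760384 = 12151.9 − 108.788 = 12043.1 kPa
% deviation = (12043.1 − 11685.6)/11685.6 × 100% = 3.06%

3.06 %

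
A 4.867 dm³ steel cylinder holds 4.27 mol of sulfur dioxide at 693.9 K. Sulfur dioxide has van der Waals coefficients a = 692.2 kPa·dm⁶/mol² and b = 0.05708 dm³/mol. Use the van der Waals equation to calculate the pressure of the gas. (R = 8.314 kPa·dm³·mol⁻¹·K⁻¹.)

P ≈ 4795 kPa

P = nRT/(V − nb) − a n²/V²
nRT/(V − nb) = (4.27)(8.314)(693.9)/(4.867 − 4.27×0.05708) = 24634/4.6233 = 5328.2 kPa
a n²/V² = (692.2)(4.27)²/(4.867)² = 532.80 kPa
P = 5328.2 − 532.80 = 4795 kPa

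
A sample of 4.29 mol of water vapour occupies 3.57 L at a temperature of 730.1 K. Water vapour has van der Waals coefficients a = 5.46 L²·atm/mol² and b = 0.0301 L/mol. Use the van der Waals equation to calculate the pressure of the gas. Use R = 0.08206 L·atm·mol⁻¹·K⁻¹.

P ≈ 66.81 atm

P = nRT/(V − nb) − a n²/V²
nRT/(V − nb) = (4.29)(0.08206)(730.1)/(3.57 − 4.29×0.0301) = 257.02/3.4409 = 74.696 atm
a n²/V² = (5.46)(4.29)²/(3.57)² = 7.8844 atm
P = 74.696 − 7.8844 = 66.81 atm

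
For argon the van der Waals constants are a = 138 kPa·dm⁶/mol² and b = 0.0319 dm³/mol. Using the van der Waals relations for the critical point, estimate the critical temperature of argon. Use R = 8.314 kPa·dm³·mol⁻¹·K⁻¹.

T_c ≈ 154.2 K

For a van der Waals gas, T_c = 8a/(27Rb).
T_c = 8×138/(27×8.314×0.0319) = 1104.0/7.1608 = 154.2 K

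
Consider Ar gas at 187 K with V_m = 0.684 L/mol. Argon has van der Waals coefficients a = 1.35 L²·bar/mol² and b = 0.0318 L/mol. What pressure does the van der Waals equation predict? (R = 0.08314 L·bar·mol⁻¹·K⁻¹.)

P ≈ 20.95 bar

P = RT/(V_m − b) − a/V_m²
RT/(V_m − b) = (0.08314)(187)/(0.684 − 0.0318) = 15.547/0.65220 = 23.838 bar
a/V_m² = 1.35/(0.684)² = 2.8855 bar
P = 23.838 − 2.8855 = 20.95 bar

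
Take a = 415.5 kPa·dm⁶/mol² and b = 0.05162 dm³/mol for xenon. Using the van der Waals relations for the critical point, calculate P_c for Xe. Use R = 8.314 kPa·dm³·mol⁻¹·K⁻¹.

For a van der Waals gas, P_c = a/(27b²).
P_c = 415.5/(27×(0.05162)²) = 415.5/0.071945 = 5775 kPa

P_c ≈ 5775 kPa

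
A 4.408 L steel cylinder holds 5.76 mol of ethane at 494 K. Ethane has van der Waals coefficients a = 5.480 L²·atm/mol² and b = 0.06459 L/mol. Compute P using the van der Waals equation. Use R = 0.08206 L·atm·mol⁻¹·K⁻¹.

P ≈ 48.50 atm

P = nRT/(V − nb) − a n²/V²
nRT/(V − nb) = (5.76)(0.08206)(494)/(4.408 − 5.76×0.06459) = 233.50/4.0360 = 57.854 atm
a n²/V² = (5.480)(5.76)²/(4.408)² = 9.3571 atm
P = 57.854 − 9.3571 = 48.50 atm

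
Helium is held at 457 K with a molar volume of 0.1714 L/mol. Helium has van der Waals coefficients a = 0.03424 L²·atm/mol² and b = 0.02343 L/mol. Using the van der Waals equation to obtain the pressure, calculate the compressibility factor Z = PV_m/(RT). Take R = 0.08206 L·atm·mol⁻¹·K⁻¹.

Z ≈ 1.153

P = RT/(V_m − b) − a/V_m² = (0.08206)(457)/(0.1714 − 0.02343) − 0.03424/(0.1714)²
  = 37.501/0.14797 − 1.1655 = 253.44 − 1.1655 = 252.27 atm
Z = PV_m/(RT) = (252.27)(0.1714)/((0.08206)(457)) = 43.239/37.501 = 1.153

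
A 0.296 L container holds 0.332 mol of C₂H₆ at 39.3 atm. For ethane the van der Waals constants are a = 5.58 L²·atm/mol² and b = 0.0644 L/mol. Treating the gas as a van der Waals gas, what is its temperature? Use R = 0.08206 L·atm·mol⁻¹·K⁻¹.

T = (P + a n²/V²)(V − nb)/(nR)
P + a n²/V² = 39.3 + (5.58)(0.332)²/(0.296)² = 46.320 atm
V − nb = 0.296 − (0.332)(0.0644) = 0.27462 L
T = (46.320)(0.27462)/((0.332)(0.08206)) = 466.9 K

T ≈ 466.9 K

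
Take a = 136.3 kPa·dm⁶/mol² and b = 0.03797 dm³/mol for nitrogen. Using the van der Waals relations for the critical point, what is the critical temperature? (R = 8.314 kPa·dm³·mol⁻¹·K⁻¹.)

For a van der Waals gas, T_c = 8a/(27Rb).
T_c = 8×136.3/(27×8.314×0.03797) = 1090.4/8.5234 = 127.9 K

T_c ≈ 127.9 K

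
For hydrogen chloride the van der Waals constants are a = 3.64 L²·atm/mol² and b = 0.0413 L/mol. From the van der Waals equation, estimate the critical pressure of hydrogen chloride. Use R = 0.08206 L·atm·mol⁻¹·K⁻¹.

For a van der Waals gas, P_c = a/(27b²).
P_c = 3.64/(27×(0.0413)²) = 3.64/0.046054 = 79.04 atm

P_c ≈ 79.04 atm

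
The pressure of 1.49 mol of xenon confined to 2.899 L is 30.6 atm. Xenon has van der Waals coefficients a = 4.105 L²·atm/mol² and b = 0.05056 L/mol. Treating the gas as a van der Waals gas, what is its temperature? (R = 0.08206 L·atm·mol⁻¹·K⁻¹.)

T = (P + a n²/V²)(V − nb)/(nR)
P + a n²/V² = 30.6 + (4.105)(1.49)²/(2.899)² = 31.684 atm
V − nb = 2.899 − (1.49)(0.05056) = 2.8237 L
T = (31.684)(2.8237)/((1.49)(0.08206)) = 731.7 K

T ≈ 731.7 K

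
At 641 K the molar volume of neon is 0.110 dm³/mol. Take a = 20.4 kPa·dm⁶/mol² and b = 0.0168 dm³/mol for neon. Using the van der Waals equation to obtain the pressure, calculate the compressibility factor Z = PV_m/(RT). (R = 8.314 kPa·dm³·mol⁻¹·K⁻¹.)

P = RT/(V_m − b) − a/V_m² = (8.314)(641)/(0.110 − 0.0168) − 20.4/(0.110)²
  = 5329.3/0.093200 − 1686.0 = 57181 − 1686.0 = 55495 kPa
Z = PV_m/(RT) = (55495)(0.110)/((8.314)(641)) = 6104.5/5329.3 = 1.145

Z ≈ 1.145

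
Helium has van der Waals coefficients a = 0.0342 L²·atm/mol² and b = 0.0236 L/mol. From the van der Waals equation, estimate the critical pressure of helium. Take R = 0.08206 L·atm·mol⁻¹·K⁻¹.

For a van der Waals gas, P_c = a/(27b²).
P_c = 0.0342/(27×(0.0236)²) = 0.0342/0.015038 = 2.274 atm

P_c ≈ 2.274 atm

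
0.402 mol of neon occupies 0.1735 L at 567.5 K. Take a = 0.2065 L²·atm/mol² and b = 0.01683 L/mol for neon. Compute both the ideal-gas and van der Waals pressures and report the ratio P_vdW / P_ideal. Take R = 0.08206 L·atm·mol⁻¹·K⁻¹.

Ideal: P_ideal = nRT/V = (0.402)(0.08206)(567.5)/0.1735 = 107.901 atm
vdW: P = nRT/(V − nb) − a n²/V² = 18.7208/0.166734 − 0.0333712/0.0301023 = 112.279 − 1.10859 = 111.170 atm
Ratio = 111.170/107.901 = 1.030

P_vdW / P_ideal ≈ 1.030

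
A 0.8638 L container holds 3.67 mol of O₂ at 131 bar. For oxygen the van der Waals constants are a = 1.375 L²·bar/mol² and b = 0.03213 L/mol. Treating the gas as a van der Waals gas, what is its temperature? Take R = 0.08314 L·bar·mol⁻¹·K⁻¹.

T = (P + a n²/V²)(V − nb)/(nR)
P + a n²/V² = 131 + (1.375)(3.67)²/(0.8638)² = 155.82 bar
V − nb = 0.8638 − (3.67)(0.03213) = 0.74588 L
T = (155.82)(0.74588)/((3.67)(0.08314)) = 380.9 K

T ≈ 380.9 K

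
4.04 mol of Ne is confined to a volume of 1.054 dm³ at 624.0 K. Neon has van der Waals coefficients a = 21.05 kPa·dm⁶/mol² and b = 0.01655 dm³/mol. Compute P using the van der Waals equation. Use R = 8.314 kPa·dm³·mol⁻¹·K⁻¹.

P = nRT/(V − nb) − a n²/V²
nRT/(V − nb) = (4.04)(8.314)(624.0)/(1.054 − 4.04×0.01655) = 20959/0.98714 = 21232 kPa
a n²/V² = (21.05)(4.04)²/(1.054)² = 309.27 kPa
P = 21232 − 309.27 = 20923 kPa

P ≈ 20923 kPa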